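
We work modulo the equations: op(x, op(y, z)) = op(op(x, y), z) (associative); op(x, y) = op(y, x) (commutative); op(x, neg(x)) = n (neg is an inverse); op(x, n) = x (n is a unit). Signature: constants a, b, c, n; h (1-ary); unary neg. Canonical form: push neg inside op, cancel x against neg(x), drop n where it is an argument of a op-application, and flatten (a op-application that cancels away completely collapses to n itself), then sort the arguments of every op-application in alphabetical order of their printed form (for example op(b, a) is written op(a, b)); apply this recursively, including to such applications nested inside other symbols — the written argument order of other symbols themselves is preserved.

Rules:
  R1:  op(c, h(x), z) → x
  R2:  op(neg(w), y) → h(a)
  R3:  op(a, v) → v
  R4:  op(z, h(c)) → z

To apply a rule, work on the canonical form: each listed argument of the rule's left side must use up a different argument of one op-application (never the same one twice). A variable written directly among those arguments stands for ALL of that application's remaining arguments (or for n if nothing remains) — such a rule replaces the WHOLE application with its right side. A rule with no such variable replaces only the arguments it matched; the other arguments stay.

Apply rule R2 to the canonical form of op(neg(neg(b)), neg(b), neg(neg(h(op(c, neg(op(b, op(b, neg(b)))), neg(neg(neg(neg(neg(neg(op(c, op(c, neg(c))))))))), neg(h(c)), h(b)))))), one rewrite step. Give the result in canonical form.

Canonical form:  h(op(c, c, h(b), neg(b), neg(h(c))))
Match R2:  consume neg(b);  w := b, y := op(c, c, h(b), neg(h(c)))
The extension variable absorbs all remaining arguments, so the whole application is rewritten.
Result:  h(h(a))

Answer: h(h(a))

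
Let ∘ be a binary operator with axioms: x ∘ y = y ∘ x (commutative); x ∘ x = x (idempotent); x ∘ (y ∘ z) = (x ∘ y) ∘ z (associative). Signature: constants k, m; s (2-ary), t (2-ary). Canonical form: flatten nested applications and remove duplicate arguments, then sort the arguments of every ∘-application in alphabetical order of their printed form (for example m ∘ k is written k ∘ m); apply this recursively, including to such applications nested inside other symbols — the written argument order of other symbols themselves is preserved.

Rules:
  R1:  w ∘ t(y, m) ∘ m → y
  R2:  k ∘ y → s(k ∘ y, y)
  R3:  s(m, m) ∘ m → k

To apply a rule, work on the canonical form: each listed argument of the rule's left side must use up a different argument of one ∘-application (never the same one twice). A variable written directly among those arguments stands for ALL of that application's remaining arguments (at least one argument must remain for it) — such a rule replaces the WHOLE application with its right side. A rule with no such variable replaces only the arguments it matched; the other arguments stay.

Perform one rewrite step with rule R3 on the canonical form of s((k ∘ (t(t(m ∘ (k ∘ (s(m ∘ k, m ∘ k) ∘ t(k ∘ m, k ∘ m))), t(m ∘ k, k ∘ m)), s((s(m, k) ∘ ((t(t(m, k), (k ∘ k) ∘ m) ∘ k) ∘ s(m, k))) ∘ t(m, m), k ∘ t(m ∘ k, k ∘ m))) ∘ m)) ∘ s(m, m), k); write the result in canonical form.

Canonical form:  s(k ∘ m ∘ s(m, m) ∘ t(t(k ∘ m ∘ s(k ∘ m, k ∘ m) ∘ t(k ∘ m, k ∘ m), t(k ∘ m, k ∘ m)), s(k ∘ s(m, k) ∘ t(m, m) ∘ t(t(m, k), k ∘ m), k ∘ t(k ∘ m, k ∘ m))), k)
Apply R3:  consuming m, s(m, m)
Result:  s(k ∘ t(t(k ∘ m ∘ s(k ∘ m, k ∘ m) ∘ t(k ∘ m, k ∘ m), t(k ∘ m, k ∘ m)), s(k ∘ s(m, k) ∘ t(m, m) ∘ t(t(m, k), k ∘ m), k ∘ t(k ∘ m, k ∘ m))), k)

Answer: s(k ∘ t(t(k ∘ m ∘ s(k ∘ m, k ∘ m) ∘ t(k ∘ m, k ∘ m), t(k ∘ m, k ∘ m)), s(k ∘ s(m, k) ∘ t(m, m) ∘ t(t(m, k), k ∘ m), k ∘ t(k ∘ m, k ∘ m))), k)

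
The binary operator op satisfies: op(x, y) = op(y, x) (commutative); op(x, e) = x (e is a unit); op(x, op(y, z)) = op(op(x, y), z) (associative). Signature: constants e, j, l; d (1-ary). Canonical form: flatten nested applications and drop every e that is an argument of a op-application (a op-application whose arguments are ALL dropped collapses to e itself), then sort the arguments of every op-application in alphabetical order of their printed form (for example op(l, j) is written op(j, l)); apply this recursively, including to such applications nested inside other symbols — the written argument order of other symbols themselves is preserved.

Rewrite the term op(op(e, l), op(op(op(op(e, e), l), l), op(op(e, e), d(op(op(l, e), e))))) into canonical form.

Answer: op(d(l), l, l, l)

Derivation:
Flatten:  op(e, l, e, e, l, l, e, e, d(op(op(l, e), e)))
Canonicalize subterm:  d(op(op(l, e), e))  →  d(l)
Drop the unit:  drop e (×5)
Order the arguments:  op(d(l), l, l, l)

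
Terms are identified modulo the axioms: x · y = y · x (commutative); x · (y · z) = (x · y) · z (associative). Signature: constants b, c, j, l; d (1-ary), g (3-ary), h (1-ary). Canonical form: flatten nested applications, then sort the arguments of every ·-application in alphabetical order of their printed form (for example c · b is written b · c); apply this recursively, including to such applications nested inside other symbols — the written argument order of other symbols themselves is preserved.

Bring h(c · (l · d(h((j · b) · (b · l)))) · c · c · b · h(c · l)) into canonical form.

Answer: h(b · c · c · c · d(h(b · b · j · l)) · h(c · l) · l)

Derivation:
Focus inside:  c · (l · d(h((j · b) · (b · l)))) · c · c · b · h(c · l)
Merge nested applications:  c · l · d(h((j · b) · (b · l))) · c · c · b · h(c · l)
Inside:  d(h((j · b) · (b · l)))  →  d(h(b · b · j · l))
Order the arguments:  b · c · c · c · d(h(b · b · j · l)) · h(c · l) · l
Rebuild:  h(b · c · c · c · d(h(b · b · j · l)) · h(c · l) · l)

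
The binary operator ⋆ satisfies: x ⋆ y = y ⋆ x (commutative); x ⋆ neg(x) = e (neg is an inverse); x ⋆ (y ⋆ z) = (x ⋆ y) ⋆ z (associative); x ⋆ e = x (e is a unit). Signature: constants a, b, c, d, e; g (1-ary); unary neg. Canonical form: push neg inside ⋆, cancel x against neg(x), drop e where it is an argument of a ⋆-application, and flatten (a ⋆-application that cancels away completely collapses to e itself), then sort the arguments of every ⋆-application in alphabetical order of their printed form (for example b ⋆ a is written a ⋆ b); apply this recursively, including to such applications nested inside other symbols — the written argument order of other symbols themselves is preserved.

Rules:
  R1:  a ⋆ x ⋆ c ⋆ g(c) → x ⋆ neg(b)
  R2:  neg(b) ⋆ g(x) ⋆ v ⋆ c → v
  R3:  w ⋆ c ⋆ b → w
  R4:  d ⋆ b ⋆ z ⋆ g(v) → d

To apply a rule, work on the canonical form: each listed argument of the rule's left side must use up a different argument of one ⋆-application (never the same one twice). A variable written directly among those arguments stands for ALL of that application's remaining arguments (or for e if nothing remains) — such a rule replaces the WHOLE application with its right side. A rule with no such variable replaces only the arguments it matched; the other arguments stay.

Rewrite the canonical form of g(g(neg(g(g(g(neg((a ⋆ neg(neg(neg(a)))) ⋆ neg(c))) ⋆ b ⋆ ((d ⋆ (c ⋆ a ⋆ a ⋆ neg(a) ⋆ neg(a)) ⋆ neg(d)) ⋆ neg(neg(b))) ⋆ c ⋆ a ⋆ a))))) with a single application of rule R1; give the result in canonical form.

Canonical form:  g(g(neg(g(g(a ⋆ a ⋆ b ⋆ b ⋆ c ⋆ c ⋆ g(c))))))
R1 matches:  uses a, c, g(c);  x := a ⋆ b ⋆ b ⋆ c
Every leftover argument binds to the variable; the entire application is replaced.
New term:  g(g(neg(g(g(a ⋆ b ⋆ c)))))

Answer: g(g(neg(g(g(a ⋆ b ⋆ c)))))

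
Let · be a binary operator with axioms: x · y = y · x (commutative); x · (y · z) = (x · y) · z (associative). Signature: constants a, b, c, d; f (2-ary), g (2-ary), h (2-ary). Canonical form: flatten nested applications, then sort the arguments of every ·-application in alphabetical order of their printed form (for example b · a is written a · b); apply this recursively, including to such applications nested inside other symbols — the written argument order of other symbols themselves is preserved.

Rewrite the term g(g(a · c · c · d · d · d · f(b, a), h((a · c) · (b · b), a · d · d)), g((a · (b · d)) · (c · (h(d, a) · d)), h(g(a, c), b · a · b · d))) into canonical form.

Work inside:  (a · (b · d)) · (c · (h(d, a) · d))
Un-nest:  a · b · d · c · h(d, a) · d
Order the arguments:  a · b · c · d · d · h(d, a)
Rebuild:  g(g(a · c · c · d · d · d · f(b, a), h(a · b · b · c, a · d · d)), g(a · b · c · d · d · h(d, a), h(g(a, c), a · b · b · d)))

Answer: g(g(a · c · c · d · d · d · f(b, a), h(a · b · b · c, a · d · d)), g(a · b · c · d · d · h(d, a), h(g(a, c), a · b · b · d)))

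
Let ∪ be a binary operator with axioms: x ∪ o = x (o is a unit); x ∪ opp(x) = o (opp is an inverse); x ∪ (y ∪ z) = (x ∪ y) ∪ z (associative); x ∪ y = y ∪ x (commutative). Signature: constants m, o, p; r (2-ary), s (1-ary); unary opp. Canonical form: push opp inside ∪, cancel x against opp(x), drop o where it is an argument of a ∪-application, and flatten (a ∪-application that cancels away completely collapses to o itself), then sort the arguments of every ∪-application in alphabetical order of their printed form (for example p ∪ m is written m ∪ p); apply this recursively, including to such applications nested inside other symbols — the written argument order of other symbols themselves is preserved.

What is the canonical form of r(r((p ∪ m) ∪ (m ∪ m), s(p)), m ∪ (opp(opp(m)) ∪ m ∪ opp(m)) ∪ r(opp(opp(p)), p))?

Focus inside:  m ∪ (opp(opp(m)) ∪ m ∪ opp(m)) ∪ r(opp(opp(p)), p)
Push opp inside:  distribute opp over ∪ and collapse double opp
Combine occurrences:  m ∪ m ∪ r(p, p)
Reassemble:  r(r(m ∪ m ∪ m ∪ p, s(p)), m ∪ m ∪ r(p, p))

Answer: r(r(m ∪ m ∪ m ∪ p, s(p)), m ∪ m ∪ r(p, p))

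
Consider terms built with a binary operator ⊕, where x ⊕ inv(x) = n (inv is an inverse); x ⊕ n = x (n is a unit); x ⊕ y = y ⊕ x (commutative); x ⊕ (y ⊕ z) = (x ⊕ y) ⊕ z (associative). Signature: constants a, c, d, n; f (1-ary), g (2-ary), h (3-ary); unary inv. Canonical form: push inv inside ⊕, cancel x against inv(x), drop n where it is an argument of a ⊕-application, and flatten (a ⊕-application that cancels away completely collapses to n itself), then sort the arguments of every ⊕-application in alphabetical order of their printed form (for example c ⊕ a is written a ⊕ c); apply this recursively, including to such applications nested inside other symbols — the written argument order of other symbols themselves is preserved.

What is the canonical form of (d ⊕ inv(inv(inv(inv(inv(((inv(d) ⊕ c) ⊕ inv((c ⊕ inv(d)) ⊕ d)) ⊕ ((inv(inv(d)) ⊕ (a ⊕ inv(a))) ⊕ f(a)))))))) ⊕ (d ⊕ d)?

Push inv inside:  distribute inv over ⊕ and collapse double inv
Cancel:  c cancels; a cancels
Combine occurrences:  d ⊕ d ⊕ d ⊕ inv(f(a))

Answer: d ⊕ d ⊕ d ⊕ inv(f(a))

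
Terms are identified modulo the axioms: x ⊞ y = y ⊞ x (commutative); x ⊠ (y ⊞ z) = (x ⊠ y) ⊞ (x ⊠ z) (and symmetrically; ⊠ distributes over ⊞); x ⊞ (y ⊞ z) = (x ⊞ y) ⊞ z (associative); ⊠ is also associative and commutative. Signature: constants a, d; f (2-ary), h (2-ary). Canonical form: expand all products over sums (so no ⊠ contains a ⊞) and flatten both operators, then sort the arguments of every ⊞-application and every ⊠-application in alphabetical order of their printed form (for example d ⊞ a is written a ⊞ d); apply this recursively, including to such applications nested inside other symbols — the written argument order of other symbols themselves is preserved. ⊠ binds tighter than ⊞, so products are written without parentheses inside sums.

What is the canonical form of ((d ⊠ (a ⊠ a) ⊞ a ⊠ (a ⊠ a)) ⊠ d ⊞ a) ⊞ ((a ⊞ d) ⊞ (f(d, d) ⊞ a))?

Answer: a ⊞ a ⊞ a ⊞ a ⊠ a ⊠ a ⊠ d ⊞ a ⊠ a ⊠ d ⊠ d ⊞ d ⊞ f(d, d)

Derivation:
Expand:  a ⊠ a ⊠ d ⊠ d ⊞ a ⊠ a ⊠ a ⊠ d ⊞ a ⊞ a ⊞ d ⊞ f(d, d) ⊞ a
Sort arguments:  a ⊞ a ⊞ a ⊞ a ⊠ a ⊠ a ⊠ d ⊞ a ⊠ a ⊠ d ⊠ d ⊞ d ⊞ f(d, d)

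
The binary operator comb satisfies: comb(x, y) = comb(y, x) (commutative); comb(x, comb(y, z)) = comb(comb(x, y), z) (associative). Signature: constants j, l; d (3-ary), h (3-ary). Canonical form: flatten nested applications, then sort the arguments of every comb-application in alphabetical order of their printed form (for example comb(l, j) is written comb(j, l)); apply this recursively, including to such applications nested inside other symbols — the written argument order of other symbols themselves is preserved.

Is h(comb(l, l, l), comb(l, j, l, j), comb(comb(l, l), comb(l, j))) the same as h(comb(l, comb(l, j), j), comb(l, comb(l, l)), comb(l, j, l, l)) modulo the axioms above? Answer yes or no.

Left:  h(comb(l, l, l), comb(l, j, l, j), comb(comb(l, l), comb(l, j)))
  Focus inside:  comb(comb(l, l), comb(l, j))
  Un-nest:  comb(l, l, l, j)
  Sort arguments:  comb(j, l, l, l)
  Rebuild:  h(comb(l, l, l), comb(j, j, l, l), comb(j, l, l, l))
Right:  h(comb(l, comb(l, j), j), comb(l, comb(l, l)), comb(l, j, l, l))
  Descend into:  comb(l, comb(l, j), j)
  Flatten:  comb(l, l, j, j)
  Sort:  comb(j, j, l, l)
  Put back:  h(comb(j, j, l, l), comb(l, l, l), comb(j, l, l, l))

Answer: no — h(comb(l, l, l), comb(j, j, l, l), comb(j, l, l, l)) vs h(comb(j, j, l, l), comb(l, l, l), comb(j, l, l, l))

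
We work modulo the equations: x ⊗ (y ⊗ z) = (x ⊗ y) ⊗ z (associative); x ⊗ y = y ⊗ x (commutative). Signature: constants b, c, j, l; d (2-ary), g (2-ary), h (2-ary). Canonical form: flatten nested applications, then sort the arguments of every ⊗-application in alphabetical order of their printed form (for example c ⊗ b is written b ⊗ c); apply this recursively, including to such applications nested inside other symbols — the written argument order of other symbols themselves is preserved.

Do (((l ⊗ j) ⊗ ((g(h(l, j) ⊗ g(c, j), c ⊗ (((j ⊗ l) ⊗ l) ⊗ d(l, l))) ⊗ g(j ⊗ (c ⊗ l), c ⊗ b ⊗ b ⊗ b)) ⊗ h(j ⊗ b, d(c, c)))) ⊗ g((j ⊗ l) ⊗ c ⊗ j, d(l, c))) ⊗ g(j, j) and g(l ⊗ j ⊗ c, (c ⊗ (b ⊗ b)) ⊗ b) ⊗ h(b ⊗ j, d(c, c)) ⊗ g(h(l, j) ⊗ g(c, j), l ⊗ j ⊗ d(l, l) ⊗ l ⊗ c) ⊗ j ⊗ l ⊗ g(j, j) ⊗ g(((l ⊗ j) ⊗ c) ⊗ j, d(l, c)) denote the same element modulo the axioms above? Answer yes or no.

Left:  (((l ⊗ j) ⊗ ((g(h(l, j) ⊗ g(c, j), c ⊗ (((j ⊗ l) ⊗ l) ⊗ d(l, l))) ⊗ g(j ⊗ (c ⊗ l), c ⊗ b ⊗ b ⊗ b)) ⊗ h(j ⊗ b, d(c, c)))) ⊗ g((j ⊗ l) ⊗ c ⊗ j, d(l, c))) ⊗ g(j, j)
  Flatten:  l ⊗ j ⊗ g(h(l, j) ⊗ g(c, j), c ⊗ (((j ⊗ l) ⊗ l) ⊗ d(l, l))) ⊗ g(j ⊗ (c ⊗ l), c ⊗ b ⊗ b ⊗ b) ⊗ h(j ⊗ b, d(c, c)) ⊗ g((j ⊗ l) ⊗ c ⊗ j, d(l, c)) ⊗ g(j, j)
  Simplify inside:  g(h(l, j) ⊗ g(c, j), c ⊗ (((j ⊗ l) ⊗ l) ⊗ d(l, l)))  →  g(g(c, j) ⊗ h(l, j), c ⊗ d(l, l) ⊗ j ⊗ l ⊗ l)
  Canonicalize subterm:  g(j ⊗ (c ⊗ l), c ⊗ b ⊗ b ⊗ b)  →  g(c ⊗ j ⊗ l, b ⊗ b ⊗ b ⊗ c)
  Inside:  h(j ⊗ b, d(c, c))  →  h(b ⊗ j, d(c, c))
  Sort:  g(c ⊗ j ⊗ j ⊗ l, d(l, c)) ⊗ g(c ⊗ j ⊗ l, b ⊗ b ⊗ b ⊗ c) ⊗ g(g(c, j) ⊗ h(l, j), c ⊗ d(l, l) ⊗ j ⊗ l ⊗ l) ⊗ g(j, j) ⊗ h(b ⊗ j, d(c, c)) ⊗ j ⊗ l
Right:  g(l ⊗ j ⊗ c, (c ⊗ (b ⊗ b)) ⊗ b) ⊗ h(b ⊗ j, d(c, c)) ⊗ g(h(l, j) ⊗ g(c, j), l ⊗ j ⊗ d(l, l) ⊗ l ⊗ c) ⊗ j ⊗ l ⊗ g(j, j) ⊗ g(((l ⊗ j) ⊗ c) ⊗ j, d(l, c))
  Simplify inside:  g(l ⊗ j ⊗ c, (c ⊗ (b ⊗ b)) ⊗ b)  →  g(c ⊗ j ⊗ l, b ⊗ b ⊗ b ⊗ c)
  Simplify inside:  g(h(l, j) ⊗ g(c, j), l ⊗ j ⊗ d(l, l) ⊗ l ⊗ c)  →  g(g(c, j) ⊗ h(l, j), c ⊗ d(l, l) ⊗ j ⊗ l ⊗ l)
  Simplify inside:  g(((l ⊗ j) ⊗ c) ⊗ j, d(l, c))  →  g(c ⊗ j ⊗ j ⊗ l, d(l, c))
  Order the arguments:  g(c ⊗ j ⊗ j ⊗ l, d(l, c)) ⊗ g(c ⊗ j ⊗ l, b ⊗ b ⊗ b ⊗ c) ⊗ g(g(c, j) ⊗ h(l, j), c ⊗ d(l, l) ⊗ j ⊗ l ⊗ l) ⊗ g(j, j) ⊗ h(b ⊗ j, d(c, c)) ⊗ j ⊗ l

Answer: yes — both canonical forms are g(c ⊗ j ⊗ j ⊗ l, d(l, c)) ⊗ g(c ⊗ j ⊗ l, b ⊗ b ⊗ b ⊗ c) ⊗ g(g(c, j) ⊗ h(l, j), c ⊗ d(l, l) ⊗ j ⊗ l ⊗ l) ⊗ g(j, j) ⊗ h(b ⊗ j, d(c, c)) ⊗ j ⊗ l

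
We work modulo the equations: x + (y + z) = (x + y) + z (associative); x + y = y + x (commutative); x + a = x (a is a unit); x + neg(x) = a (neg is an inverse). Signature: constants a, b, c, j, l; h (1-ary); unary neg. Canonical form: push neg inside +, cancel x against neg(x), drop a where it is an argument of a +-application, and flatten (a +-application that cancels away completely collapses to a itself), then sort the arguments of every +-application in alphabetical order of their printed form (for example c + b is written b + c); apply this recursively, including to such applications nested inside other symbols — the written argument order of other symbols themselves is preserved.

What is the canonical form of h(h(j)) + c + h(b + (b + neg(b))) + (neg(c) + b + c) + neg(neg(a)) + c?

Push neg inside:  distribute neg over + and collapse double neg
Collect:  h(h(j)) + c + c + h(b) + b
Order the arguments:  b + c + c + h(b) + h(h(j))

Answer: b + c + c + h(b) + h(h(j))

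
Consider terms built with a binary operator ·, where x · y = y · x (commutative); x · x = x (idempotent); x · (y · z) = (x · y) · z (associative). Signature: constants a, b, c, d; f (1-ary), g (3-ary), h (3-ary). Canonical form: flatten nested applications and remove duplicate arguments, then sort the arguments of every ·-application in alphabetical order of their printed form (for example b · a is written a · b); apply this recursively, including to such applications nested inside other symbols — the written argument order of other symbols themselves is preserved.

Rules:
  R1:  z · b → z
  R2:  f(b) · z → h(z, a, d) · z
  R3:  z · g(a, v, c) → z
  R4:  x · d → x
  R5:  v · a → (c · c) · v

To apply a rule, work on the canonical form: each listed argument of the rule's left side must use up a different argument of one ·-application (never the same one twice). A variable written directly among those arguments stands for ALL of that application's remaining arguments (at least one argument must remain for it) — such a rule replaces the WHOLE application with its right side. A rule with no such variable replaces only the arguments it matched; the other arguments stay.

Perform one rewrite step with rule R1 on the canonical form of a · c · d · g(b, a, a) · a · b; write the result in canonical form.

Canonical form:  a · b · c · d · g(b, a, a)
R1 matches:  uses b;  z := a · c · d · g(b, a, a)
Every leftover argument binds to the variable; the entire application is replaced.
New term:  a · c · d · g(b, a, a)

Answer: a · c · d · g(b, a, a)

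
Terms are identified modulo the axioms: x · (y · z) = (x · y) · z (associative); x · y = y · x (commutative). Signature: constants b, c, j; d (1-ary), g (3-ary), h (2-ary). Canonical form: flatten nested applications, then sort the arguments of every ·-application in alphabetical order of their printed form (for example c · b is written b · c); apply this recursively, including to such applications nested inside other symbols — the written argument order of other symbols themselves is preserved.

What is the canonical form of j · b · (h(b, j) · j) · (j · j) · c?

Flatten:  j · b · h(b, j) · j · j · j · c
Order the arguments:  b · c · h(b, j) · j · j · j · j

Answer: b · c · h(b, j) · j · j · j · j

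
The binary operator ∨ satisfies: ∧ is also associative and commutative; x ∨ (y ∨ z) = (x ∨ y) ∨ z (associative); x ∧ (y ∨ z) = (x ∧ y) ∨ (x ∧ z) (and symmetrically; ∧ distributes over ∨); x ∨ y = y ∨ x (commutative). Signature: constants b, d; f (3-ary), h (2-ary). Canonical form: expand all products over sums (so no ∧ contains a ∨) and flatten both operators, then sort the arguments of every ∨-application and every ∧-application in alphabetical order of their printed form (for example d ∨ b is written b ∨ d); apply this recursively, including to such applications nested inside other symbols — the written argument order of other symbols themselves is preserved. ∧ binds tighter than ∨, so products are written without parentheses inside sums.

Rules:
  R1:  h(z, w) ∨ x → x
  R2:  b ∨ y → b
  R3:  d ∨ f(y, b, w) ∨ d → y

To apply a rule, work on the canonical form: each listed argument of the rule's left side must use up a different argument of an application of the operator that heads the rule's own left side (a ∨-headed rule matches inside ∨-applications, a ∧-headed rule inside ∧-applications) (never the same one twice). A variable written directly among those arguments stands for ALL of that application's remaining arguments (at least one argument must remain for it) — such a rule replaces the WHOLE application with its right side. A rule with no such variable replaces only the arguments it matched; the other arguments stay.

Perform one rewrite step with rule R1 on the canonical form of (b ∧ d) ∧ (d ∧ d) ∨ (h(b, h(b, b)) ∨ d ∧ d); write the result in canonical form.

Answer: b ∧ d ∧ d ∧ d ∨ d ∧ d

Derivation:
Canonical form:  b ∧ d ∧ d ∧ d ∨ d ∧ d ∨ h(b, h(b, b))
R1 matches:  uses h(b, h(b, b));  w := h(b, b), x := b ∧ d ∧ d ∧ d ∨ d ∧ d, z := b
The extension variable absorbs all remaining arguments, so the whole application is rewritten.
New term:  b ∧ d ∧ d ∧ d ∨ d ∧ d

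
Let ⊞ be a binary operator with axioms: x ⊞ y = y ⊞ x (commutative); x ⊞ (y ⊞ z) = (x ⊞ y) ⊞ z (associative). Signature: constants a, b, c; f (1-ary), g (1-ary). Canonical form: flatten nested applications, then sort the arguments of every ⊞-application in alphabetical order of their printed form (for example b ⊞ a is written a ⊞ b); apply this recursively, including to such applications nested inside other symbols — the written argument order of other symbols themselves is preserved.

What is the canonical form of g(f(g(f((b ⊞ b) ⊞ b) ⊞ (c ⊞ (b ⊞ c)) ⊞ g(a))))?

Answer: g(f(g(b ⊞ c ⊞ c ⊞ f(b ⊞ b ⊞ b) ⊞ g(a))))

Derivation:
Work inside:  f((b ⊞ b) ⊞ b) ⊞ (c ⊞ (b ⊞ c)) ⊞ g(a)
Flatten:  f((b ⊞ b) ⊞ b) ⊞ c ⊞ b ⊞ c ⊞ g(a)
Canonicalize subterm:  f((b ⊞ b) ⊞ b)  →  f(b ⊞ b ⊞ b)
Sort arguments:  b ⊞ c ⊞ c ⊞ f(b ⊞ b ⊞ b) ⊞ g(a)
Put back:  g(f(g(b ⊞ c ⊞ c ⊞ f(b ⊞ b ⊞ b) ⊞ g(a))))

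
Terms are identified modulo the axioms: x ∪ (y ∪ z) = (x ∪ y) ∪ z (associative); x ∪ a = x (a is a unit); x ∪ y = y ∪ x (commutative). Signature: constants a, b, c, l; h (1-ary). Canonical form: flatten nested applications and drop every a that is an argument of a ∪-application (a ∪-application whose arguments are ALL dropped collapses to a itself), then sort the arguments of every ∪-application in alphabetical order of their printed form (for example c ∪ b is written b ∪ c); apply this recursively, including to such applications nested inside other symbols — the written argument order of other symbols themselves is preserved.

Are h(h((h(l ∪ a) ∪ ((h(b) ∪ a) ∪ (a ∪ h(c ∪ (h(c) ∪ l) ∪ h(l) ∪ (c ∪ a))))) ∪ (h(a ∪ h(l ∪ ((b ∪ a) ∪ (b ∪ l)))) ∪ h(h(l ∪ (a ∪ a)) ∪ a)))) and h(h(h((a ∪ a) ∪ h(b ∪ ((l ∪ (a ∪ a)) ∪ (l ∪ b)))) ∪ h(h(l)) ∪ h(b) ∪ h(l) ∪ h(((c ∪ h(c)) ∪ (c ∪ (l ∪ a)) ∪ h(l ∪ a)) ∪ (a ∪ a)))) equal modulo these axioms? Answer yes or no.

Left:  h(h((h(l ∪ a) ∪ ((h(b) ∪ a) ∪ (a ∪ h(c ∪ (h(c) ∪ l) ∪ h(l) ∪ (c ∪ a))))) ∪ (h(a ∪ h(l ∪ ((b ∪ a) ∪ (b ∪ l)))) ∪ h(h(l ∪ (a ∪ a)) ∪ a))))
  Work inside:  (h(l ∪ a) ∪ ((h(b) ∪ a) ∪ (a ∪ h(c ∪ (h(c) ∪ l) ∪ h(l) ∪ (c ∪ a))))) ∪ (h(a ∪ h(l ∪ ((b ∪ a) ∪ (b ∪ l)))) ∪ h(h(l ∪ (a ∪ a)) ∪ a))
  Merge nested applications:  h(l ∪ a) ∪ h(b) ∪ a ∪ a ∪ h(c ∪ (h(c) ∪ l) ∪ h(l) ∪ (c ∪ a)) ∪ h(a ∪ h(l ∪ ((b ∪ a) ∪ (b ∪ l)))) ∪ h(h(l ∪ (a ∪ a)) ∪ a)
  Canonicalize subterm:  h(l ∪ a)  →  h(l)
  Simplify inside:  h(c ∪ (h(c) ∪ l) ∪ h(l) ∪ (c ∪ a))  →  h(c ∪ c ∪ h(c) ∪ h(l) ∪ l)
  Simplify inside:  h(a ∪ h(l ∪ ((b ∪ a) ∪ (b ∪ l))))  →  h(h(b ∪ b ∪ l ∪ l))
  Drop the unit:  drop a (×2)
  Order the arguments:  h(b) ∪ h(c ∪ c ∪ h(c) ∪ h(l) ∪ l) ∪ h(h(b ∪ b ∪ l ∪ l)) ∪ h(h(l)) ∪ h(l)
  Put back:  h(h(h(b) ∪ h(c ∪ c ∪ h(c) ∪ h(l) ∪ l) ∪ h(h(b ∪ b ∪ l ∪ l)) ∪ h(h(l)) ∪ h(l)))
Right:  h(h(h((a ∪ a) ∪ h(b ∪ ((l ∪ (a ∪ a)) ∪ (l ∪ b)))) ∪ h(h(l)) ∪ h(b) ∪ h(l) ∪ h(((c ∪ h(c)) ∪ (c ∪ (l ∪ a)) ∪ h(l ∪ a)) ∪ (a ∪ a))))
  Work inside:  h((a ∪ a) ∪ h(b ∪ ((l ∪ (a ∪ a)) ∪ (l ∪ b)))) ∪ h(h(l)) ∪ h(b) ∪ h(l) ∪ h(((c ∪ h(c)) ∪ (c ∪ (l ∪ a)) ∪ h(l ∪ a)) ∪ (a ∪ a))
  Simplify inside:  h((a ∪ a) ∪ h(b ∪ ((l ∪ (a ∪ a)) ∪ (l ∪ b))))  →  h(h(b ∪ b ∪ l ∪ l))
  Canonicalize subterm:  h(((c ∪ h(c)) ∪ (c ∪ (l ∪ a)) ∪ h(l ∪ a)) ∪ (a ∪ a))  →  h(c ∪ c ∪ h(c) ∪ h(l) ∪ l)
  Sort arguments:  h(b) ∪ h(c ∪ c ∪ h(c) ∪ h(l) ∪ l) ∪ h(h(b ∪ b ∪ l ∪ l)) ∪ h(h(l)) ∪ h(l)
  Put back:  h(h(h(b) ∪ h(c ∪ c ∪ h(c) ∪ h(l) ∪ l) ∪ h(h(b ∪ b ∪ l ∪ l)) ∪ h(h(l)) ∪ h(l)))

Answer: yes — both canonical forms are h(h(h(b) ∪ h(c ∪ c ∪ h(c) ∪ h(l) ∪ l) ∪ h(h(b ∪ b ∪ l ∪ l)) ∪ h(h(l)) ∪ h(l)))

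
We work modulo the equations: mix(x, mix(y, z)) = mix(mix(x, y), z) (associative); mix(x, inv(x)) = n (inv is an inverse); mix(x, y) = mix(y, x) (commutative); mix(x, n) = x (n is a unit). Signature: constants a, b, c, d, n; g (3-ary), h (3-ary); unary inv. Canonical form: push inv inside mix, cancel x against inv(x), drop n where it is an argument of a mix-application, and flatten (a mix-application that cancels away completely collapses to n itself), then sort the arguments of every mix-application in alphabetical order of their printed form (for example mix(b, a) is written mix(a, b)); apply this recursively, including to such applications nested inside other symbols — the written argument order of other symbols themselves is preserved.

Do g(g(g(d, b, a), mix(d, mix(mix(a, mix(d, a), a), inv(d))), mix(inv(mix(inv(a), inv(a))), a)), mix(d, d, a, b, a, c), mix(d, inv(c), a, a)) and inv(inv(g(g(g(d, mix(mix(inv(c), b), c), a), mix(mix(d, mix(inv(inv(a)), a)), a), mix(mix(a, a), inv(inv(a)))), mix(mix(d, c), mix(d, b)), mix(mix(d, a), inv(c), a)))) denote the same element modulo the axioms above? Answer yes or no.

Left:  g(g(g(d, b, a), mix(d, mix(mix(a, mix(d, a), a), inv(d))), mix(inv(mix(inv(a), inv(a))), a)), mix(d, d, a, b, a, c), mix(d, inv(c), a, a))
  Descend into:  mix(d, mix(mix(a, mix(d, a), a), inv(d)))
  Collect:  mix(d, a, a, a)
  Sort arguments:  mix(a, a, a, d)
  Reassemble:  g(g(g(d, b, a), mix(a, a, a, d), mix(a, a, a)), mix(a, a, b, c, d, d), mix(a, a, d, inv(c)))
Right:  inv(inv(g(g(g(d, mix(mix(inv(c), b), c), a), mix(mix(d, mix(inv(inv(a)), a)), a), mix(mix(a, a), inv(inv(a)))), mix(mix(d, c), mix(d, b)), mix(mix(d, a), inv(c), a))))
  Push inv inside:  distribute inv over mix and collapse double inv
  Collect terms:  g(g(g(d, b, a), mix(a, a, a, d), mix(a, a, a)), mix(b, c, d, d), mix(a, a, d, inv(c)))

Answer: no — g(g(g(d, b, a), mix(a, a, a, d), mix(a, a, a)), mix(a, a, b, c, d, d), mix(a, a, d, inv(c))) vs g(g(g(d, b, a), mix(a, a, a, d), mix(a, a, a)), mix(b, c, d, d), mix(a, a, d, inv(c)))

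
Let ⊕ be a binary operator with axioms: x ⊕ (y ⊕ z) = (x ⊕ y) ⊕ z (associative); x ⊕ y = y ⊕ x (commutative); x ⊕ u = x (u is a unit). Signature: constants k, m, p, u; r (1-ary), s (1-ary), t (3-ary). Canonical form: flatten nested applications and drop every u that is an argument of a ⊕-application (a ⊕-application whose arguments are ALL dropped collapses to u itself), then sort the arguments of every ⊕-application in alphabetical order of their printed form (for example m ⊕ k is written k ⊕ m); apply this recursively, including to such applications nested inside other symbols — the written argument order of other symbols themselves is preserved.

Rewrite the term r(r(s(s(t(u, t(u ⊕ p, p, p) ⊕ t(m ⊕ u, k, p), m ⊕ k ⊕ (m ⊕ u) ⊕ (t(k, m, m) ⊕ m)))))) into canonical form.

Focus inside:  t(u ⊕ p, p, p) ⊕ t(m ⊕ u, k, p)
Inside:  t(u ⊕ p, p, p)  →  t(p, p, p)
Inside:  t(m ⊕ u, k, p)  →  t(m, k, p)
Order the arguments:  t(m, k, p) ⊕ t(p, p, p)
Put back:  r(r(s(s(t(u, t(m, k, p) ⊕ t(p, p, p), k ⊕ m ⊕ m ⊕ m ⊕ t(k, m, m))))))

Answer: r(r(s(s(t(u, t(m, k, p) ⊕ t(p, p, p), k ⊕ m ⊕ m ⊕ m ⊕ t(k, m, m))))))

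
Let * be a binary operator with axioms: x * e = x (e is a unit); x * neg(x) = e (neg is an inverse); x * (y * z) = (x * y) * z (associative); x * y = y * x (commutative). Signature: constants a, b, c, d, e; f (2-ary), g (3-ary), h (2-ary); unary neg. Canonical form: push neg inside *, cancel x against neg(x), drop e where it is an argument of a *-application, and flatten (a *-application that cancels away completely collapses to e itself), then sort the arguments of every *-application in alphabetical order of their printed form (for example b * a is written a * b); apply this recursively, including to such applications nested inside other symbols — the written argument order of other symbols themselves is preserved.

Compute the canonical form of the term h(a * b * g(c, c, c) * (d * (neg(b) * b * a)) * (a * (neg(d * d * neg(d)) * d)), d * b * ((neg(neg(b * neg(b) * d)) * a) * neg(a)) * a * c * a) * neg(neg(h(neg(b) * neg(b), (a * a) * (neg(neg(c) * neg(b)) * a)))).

Push neg inside:  distribute neg over * and collapse double neg
Collect:  h(a * a * a * b * d * g(c, c, c), a * a * b * c * d * d) * h(neg(b) * neg(b), a * a * a * b * c)

Answer: h(a * a * a * b * d * g(c, c, c), a * a * b * c * d * d) * h(neg(b) * neg(b), a * a * a * b * c)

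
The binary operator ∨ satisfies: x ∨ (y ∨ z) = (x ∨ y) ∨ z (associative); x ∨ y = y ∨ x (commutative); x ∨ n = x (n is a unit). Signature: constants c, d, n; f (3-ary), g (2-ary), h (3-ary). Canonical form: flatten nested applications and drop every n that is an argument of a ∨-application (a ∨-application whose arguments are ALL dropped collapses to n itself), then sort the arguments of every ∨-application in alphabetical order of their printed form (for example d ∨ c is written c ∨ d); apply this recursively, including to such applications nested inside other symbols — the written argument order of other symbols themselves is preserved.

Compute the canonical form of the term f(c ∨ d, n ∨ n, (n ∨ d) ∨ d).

Answer: f(c ∨ d, n, d ∨ d)

Derivation:
Work inside:  (n ∨ d) ∨ d
Flatten:  n ∨ d ∨ d
Unit:  drop n
Sort arguments:  d ∨ d
Reassemble:  f(c ∨ d, n, d ∨ d)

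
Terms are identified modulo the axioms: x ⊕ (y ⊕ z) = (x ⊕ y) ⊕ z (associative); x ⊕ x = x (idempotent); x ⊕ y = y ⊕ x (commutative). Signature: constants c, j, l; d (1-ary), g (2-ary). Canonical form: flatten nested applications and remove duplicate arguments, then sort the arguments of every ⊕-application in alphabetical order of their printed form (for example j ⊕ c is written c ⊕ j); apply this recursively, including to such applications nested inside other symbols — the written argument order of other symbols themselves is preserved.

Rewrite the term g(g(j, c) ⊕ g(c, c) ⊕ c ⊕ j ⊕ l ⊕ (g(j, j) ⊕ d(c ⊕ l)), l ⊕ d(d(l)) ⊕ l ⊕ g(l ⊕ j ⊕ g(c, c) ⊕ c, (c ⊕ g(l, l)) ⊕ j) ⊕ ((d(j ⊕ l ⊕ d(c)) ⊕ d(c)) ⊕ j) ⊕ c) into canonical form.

Work inside:  l ⊕ d(d(l)) ⊕ l ⊕ g(l ⊕ j ⊕ g(c, c) ⊕ c, (c ⊕ g(l, l)) ⊕ j) ⊕ ((d(j ⊕ l ⊕ d(c)) ⊕ d(c)) ⊕ j) ⊕ c
Flatten:  l ⊕ d(d(l)) ⊕ l ⊕ g(l ⊕ j ⊕ g(c, c) ⊕ c, (c ⊕ g(l, l)) ⊕ j) ⊕ d(j ⊕ l ⊕ d(c)) ⊕ d(c) ⊕ j ⊕ c
Simplify inside:  g(l ⊕ j ⊕ g(c, c) ⊕ c, (c ⊕ g(l, l)) ⊕ j)  →  g(c ⊕ g(c, c) ⊕ j ⊕ l, c ⊕ g(l, l) ⊕ j)
Simplify inside:  d(j ⊕ l ⊕ d(c))  →  d(d(c) ⊕ j ⊕ l)
Drop duplicates:  drop duplicate l
Sort:  c ⊕ d(c) ⊕ d(d(c) ⊕ j ⊕ l) ⊕ d(d(l)) ⊕ g(c ⊕ g(c, c) ⊕ j ⊕ l, c ⊕ g(l, l) ⊕ j) ⊕ j ⊕ l
Put back:  g(c ⊕ d(c ⊕ l) ⊕ g(c, c) ⊕ g(j, c) ⊕ g(j, j) ⊕ j ⊕ l, c ⊕ d(c) ⊕ d(d(c) ⊕ j ⊕ l) ⊕ d(d(l)) ⊕ g(c ⊕ g(c, c) ⊕ j ⊕ l, c ⊕ g(l, l) ⊕ j) ⊕ j ⊕ l)

Answer: g(c ⊕ d(c ⊕ l) ⊕ g(c, c) ⊕ g(j, c) ⊕ g(j, j) ⊕ j ⊕ l, c ⊕ d(c) ⊕ d(d(c) ⊕ j ⊕ l) ⊕ d(d(l)) ⊕ g(c ⊕ g(c, c) ⊕ j ⊕ l, c ⊕ g(l, l) ⊕ j) ⊕ j ⊕ l)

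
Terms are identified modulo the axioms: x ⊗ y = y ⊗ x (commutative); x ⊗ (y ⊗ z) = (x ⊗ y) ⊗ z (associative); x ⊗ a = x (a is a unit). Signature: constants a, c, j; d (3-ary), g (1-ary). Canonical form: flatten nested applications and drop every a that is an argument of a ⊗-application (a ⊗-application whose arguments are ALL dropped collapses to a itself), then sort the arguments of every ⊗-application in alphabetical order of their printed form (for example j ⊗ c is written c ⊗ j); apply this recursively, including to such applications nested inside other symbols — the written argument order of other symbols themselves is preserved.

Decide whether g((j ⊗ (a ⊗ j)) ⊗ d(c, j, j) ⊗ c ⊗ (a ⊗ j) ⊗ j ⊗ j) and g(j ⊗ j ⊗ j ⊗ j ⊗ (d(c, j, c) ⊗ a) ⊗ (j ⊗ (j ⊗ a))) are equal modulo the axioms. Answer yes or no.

Answer: no — g(c ⊗ d(c, j, j) ⊗ j ⊗ j ⊗ j ⊗ j ⊗ j) vs g(d(c, j, c) ⊗ j ⊗ j ⊗ j ⊗ j ⊗ j ⊗ j)

Derivation:
Left:  g((j ⊗ (a ⊗ j)) ⊗ d(c, j, j) ⊗ c ⊗ (a ⊗ j) ⊗ j ⊗ j)
  Work inside:  (j ⊗ (a ⊗ j)) ⊗ d(c, j, j) ⊗ c ⊗ (a ⊗ j) ⊗ j ⊗ j
  Flatten:  j ⊗ a ⊗ j ⊗ d(c, j, j) ⊗ c ⊗ a ⊗ j ⊗ j ⊗ j
  Unit:  drop a (×2)
  Sort arguments:  c ⊗ d(c, j, j) ⊗ j ⊗ j ⊗ j ⊗ j ⊗ j
  Put back:  g(c ⊗ d(c, j, j) ⊗ j ⊗ j ⊗ j ⊗ j ⊗ j)
Right:  g(j ⊗ j ⊗ j ⊗ j ⊗ (d(c, j, c) ⊗ a) ⊗ (j ⊗ (j ⊗ a)))
  Descend into:  j ⊗ j ⊗ j ⊗ j ⊗ (d(c, j, c) ⊗ a) ⊗ (j ⊗ (j ⊗ a))
  Merge nested applications:  j ⊗ j ⊗ j ⊗ j ⊗ d(c, j, c) ⊗ a ⊗ j ⊗ j ⊗ a
  Unit:  drop a (×2)
  Order the arguments:  d(c, j, c) ⊗ j ⊗ j ⊗ j ⊗ j ⊗ j ⊗ j
  Rebuild:  g(d(c, j, c) ⊗ j ⊗ j ⊗ j ⊗ j ⊗ j ⊗ j)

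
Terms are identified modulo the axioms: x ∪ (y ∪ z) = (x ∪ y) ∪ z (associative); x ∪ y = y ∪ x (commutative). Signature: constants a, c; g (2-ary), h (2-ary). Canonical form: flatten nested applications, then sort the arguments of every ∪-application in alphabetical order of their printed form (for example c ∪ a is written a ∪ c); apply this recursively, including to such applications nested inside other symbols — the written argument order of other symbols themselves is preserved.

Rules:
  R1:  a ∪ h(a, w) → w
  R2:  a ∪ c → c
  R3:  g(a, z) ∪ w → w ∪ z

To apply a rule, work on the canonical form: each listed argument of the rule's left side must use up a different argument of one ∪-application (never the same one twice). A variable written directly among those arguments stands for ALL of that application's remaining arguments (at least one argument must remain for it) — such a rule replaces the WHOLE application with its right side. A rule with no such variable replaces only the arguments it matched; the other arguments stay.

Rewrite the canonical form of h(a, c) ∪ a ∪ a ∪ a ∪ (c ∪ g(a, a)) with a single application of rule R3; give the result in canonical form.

Canonical form:  a ∪ a ∪ a ∪ c ∪ g(a, a) ∪ h(a, c)
Match R3:  consume g(a, a);  w := a ∪ a ∪ a ∪ c ∪ h(a, c), z := a
The variable takes the whole remainder — replace the entire application.
New term:  a ∪ a ∪ a ∪ a ∪ c ∪ h(a, c)

Answer: a ∪ a ∪ a ∪ a ∪ c ∪ h(a, c)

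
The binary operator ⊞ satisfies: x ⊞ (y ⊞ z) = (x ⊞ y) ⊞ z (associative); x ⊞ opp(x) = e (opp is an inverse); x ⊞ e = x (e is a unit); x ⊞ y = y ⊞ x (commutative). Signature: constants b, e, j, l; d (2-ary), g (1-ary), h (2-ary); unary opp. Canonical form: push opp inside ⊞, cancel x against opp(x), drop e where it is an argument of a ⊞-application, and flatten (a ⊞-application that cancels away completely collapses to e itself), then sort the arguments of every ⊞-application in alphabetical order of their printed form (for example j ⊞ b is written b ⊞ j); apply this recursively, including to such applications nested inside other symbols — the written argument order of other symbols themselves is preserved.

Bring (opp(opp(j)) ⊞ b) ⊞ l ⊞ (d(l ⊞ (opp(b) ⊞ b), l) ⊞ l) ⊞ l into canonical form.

Answer: b ⊞ d(l, l) ⊞ j ⊞ l ⊞ l ⊞ l

Derivation:
Push opp inside:  distribute opp over ⊞ and collapse double opp
Combine occurrences:  j ⊞ b ⊞ l ⊞ l ⊞ l ⊞ d(l, l)
Sort:  b ⊞ d(l, l) ⊞ j ⊞ l ⊞ l ⊞ l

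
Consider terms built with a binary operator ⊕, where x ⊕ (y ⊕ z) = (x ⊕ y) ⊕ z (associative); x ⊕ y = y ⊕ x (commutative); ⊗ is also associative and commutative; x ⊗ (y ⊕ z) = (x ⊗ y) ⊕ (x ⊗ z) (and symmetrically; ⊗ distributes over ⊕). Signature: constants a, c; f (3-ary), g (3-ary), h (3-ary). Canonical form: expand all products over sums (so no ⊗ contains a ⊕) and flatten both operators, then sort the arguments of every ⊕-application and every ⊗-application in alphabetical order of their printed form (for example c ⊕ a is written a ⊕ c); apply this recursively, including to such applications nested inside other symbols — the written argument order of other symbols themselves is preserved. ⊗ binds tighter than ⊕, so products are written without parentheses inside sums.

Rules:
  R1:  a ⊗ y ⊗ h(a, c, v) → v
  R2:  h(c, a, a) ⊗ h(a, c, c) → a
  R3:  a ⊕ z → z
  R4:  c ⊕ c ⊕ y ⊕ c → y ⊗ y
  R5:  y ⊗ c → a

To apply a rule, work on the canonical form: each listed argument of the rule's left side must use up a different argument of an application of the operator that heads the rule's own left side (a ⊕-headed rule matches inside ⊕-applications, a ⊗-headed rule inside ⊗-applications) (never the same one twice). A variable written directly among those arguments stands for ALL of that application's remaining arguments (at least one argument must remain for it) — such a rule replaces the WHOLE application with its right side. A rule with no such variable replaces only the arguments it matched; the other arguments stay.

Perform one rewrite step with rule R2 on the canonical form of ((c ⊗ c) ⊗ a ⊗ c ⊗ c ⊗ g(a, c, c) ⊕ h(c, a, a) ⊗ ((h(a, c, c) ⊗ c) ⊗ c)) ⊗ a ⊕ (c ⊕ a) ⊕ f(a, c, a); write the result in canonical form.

Answer: a ⊕ a ⊗ a ⊗ c ⊗ c ⊕ a ⊗ a ⊗ c ⊗ c ⊗ c ⊗ c ⊗ g(a, c, c) ⊕ c ⊕ f(a, c, a)

Derivation:
Canonical form:  a ⊕ a ⊗ a ⊗ c ⊗ c ⊗ c ⊗ c ⊗ g(a, c, c) ⊕ a ⊗ c ⊗ c ⊗ h(a, c, c) ⊗ h(c, a, a) ⊕ c ⊕ f(a, c, a)
R2 matches:  uses h(a, c, c), h(c, a, a)
Giving:  a ⊕ a ⊗ a ⊗ c ⊗ c ⊕ a ⊗ a ⊗ c ⊗ c ⊗ c ⊗ c ⊗ g(a, c, c) ⊕ c ⊕ f(a, c, a)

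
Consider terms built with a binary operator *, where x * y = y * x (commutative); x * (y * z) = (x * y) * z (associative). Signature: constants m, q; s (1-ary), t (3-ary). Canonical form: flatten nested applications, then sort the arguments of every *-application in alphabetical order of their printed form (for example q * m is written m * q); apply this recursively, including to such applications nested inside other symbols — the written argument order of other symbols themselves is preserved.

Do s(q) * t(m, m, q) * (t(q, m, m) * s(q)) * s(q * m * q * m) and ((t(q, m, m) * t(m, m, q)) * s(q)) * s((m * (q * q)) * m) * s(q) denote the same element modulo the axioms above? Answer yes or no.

Left:  s(q) * t(m, m, q) * (t(q, m, m) * s(q)) * s(q * m * q * m)
  Flatten:  s(q) * t(m, m, q) * t(q, m, m) * s(q) * s(q * m * q * m)
  Canonicalize subterm:  s(q * m * q * m)  →  s(m * m * q * q)
  Order the arguments:  s(m * m * q * q) * s(q) * s(q) * t(m, m, q) * t(q, m, m)
Right:  ((t(q, m, m) * t(m, m, q)) * s(q)) * s((m * (q * q)) * m) * s(q)
  Flatten:  t(q, m, m) * t(m, m, q) * s(q) * s((m * (q * q)) * m) * s(q)
  Canonicalize subterm:  s((m * (q * q)) * m)  →  s(m * m * q * q)
  Order the arguments:  s(m * m * q * q) * s(q) * s(q) * t(m, m, q) * t(q, m, m)

Answer: yes — both canonical forms are s(m * m * q * q) * s(q) * s(q) * t(m, m, q) * t(q, m, m)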